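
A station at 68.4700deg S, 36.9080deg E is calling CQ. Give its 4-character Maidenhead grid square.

KC81

Shift to the Maidenhead origin (180°W, 90°S): lon 216.91, lat 21.53.
Field (20°×10°, letters A–R): 216.91/20 → 10 → K, 21.53/10 → 2 → C; chars KC.
Square (2°×1°, digits 0–9): 16.91/2 → 8, 1.53/1 → 1; chars 81.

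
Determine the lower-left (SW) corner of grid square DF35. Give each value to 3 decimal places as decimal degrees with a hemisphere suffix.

35.000° S, 114.000° W

Field D=3, F=5: +3·20° lon, +5·10° lat → SW at lon -120°, lat -40°.
Square 3, 5: +3·2° lon, +5·1° lat → SW at lon -114°, lat -35°.
latitude 35.000° S, longitude 114.000° W.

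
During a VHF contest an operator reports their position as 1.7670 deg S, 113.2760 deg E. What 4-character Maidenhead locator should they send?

OI68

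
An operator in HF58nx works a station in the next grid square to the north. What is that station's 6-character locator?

Latitude subsquare x = 23; +1 → 24, wraps to 0 = a, carry into square.
Latitude square 8; +1 → 9.
The longitude characters are unchanged.

HF59na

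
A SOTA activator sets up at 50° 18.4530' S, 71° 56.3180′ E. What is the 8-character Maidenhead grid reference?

MD59xq26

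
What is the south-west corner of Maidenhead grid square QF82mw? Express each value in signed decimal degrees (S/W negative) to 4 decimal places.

-37.0833, 157.0000

Field Q=16, F=5: +16·20° lon, +5·10° lat → SW at lon 140°, lat -40°.
Square 8, 2: +8·2° lon, +2·1° lat → SW at lon 156°, lat -38°.
Subsquare m=12, w=22: +12·0.0833333° lon, +22·0.0416667° lat → SW at lon 157°, lat -37.0833°.
latitude -37.0833, longitude 157.0000.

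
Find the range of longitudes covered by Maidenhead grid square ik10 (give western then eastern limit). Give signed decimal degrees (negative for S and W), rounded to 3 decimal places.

Field I=8, K=10: +8·20° lon, +10·10° lat → SW at lon -20°, lat 10°.
Square 1, 0: +1·2° lon, +0·1° lat → SW at lon -18°, lat 10°.
Cell spans 2° lon × 1° lat.
west -18.000, east -16.000.

-18.000, -16.000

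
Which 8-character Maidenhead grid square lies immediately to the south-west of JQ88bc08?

Longitude extended square 0; −1 → -1, wraps to 9, carry into subsquare.
Longitude subsquare b = 1; −1 → 0 = a.
Latitude extended square 8; −1 → 7.

JQ88ac97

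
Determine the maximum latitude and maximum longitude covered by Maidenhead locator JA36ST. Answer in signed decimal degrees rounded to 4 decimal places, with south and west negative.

-83.1667, 7.5833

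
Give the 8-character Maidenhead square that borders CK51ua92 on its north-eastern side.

Longitude extended square 9; +1 → 10, wraps to 0, carry into subsquare.
Longitude subsquare u = 20; +1 → 21 = v.
Latitude extended square 2; +1 → 3.

CK51va03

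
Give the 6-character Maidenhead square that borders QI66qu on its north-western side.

Longitude subsquare q = 16; −1 → 15 = p.
Latitude subsquare u = 20; +1 → 21 = v.

QI66pv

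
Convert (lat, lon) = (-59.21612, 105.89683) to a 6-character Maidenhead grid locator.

Add 180° to longitude and 90° to latitude: 285.8968, 30.7839.
Field: 285.8968/20 → 14 → O, 30.7839/10 → 3 → D; chars OD.
Square: 5.8968/2 → 2, 0.7839/1 → 0; chars 20.
Subsquare: 1.8968/0.0833333 → 22 → w, 0.7839/0.0416667 → 18 → s; chars ws.

OD20ws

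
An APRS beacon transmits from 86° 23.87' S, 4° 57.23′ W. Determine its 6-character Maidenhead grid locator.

IA73mo

Shift to the Maidenhead origin (180°W, 90°S): lon 175.0462, lat 3.6022.
Field: 175.0462/20 → 8 → I, 3.6022/10 → 0 → A; chars IA.
Square: 15.0462/2 → 7, 3.6022/1 → 3; chars 73.
Subsquare: 1.0462/0.0833333 → 12 → m, 0.6022/0.0416667 → 14 → o; chars mo.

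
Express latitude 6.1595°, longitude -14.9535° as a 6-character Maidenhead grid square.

IJ26md

Add 180° to longitude and 90° to latitude: 165.0465, 96.1595.
Field (20°×10°, letters A–R): lon ⌊165.0465/20⌋ = 8 → I; lat ⌊96.1595/10⌋ = 9 → J.
Square (2°×1°, digits 0–9): lon ⌊5.0465/2⌋ = 2; lat ⌊6.1595/1⌋ = 6.
Subsquare (5′×2.5′, letters a–x): lon ⌊1.0465/0.0833333⌋ = 12 → m; lat ⌊0.1595/0.0416667⌋ = 3 → d.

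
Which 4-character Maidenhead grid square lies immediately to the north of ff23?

FF24

Latitude square 3; +1 → 4.
The longitude characters are unchanged.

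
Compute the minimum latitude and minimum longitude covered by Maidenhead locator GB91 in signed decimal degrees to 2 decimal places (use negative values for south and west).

Field G=6, B=1: +6·20° lon, +1·10° lat → SW at lon -60°, lat -80°.
Square 9, 1: +9·2° lon, +1·1° lat → SW at lon -42°, lat -79°.
latitude -79.00, longitude -42.00.

-79.00, -42.00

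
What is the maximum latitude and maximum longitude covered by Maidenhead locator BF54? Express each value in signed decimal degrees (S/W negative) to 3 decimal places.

-35.000, -148.000

Field B=1, F=5: +1·20° lon, +5·10° lat → SW at lon -160°, lat -40°.
Square 5, 4: +5·2° lon, +4·1° lat → SW at lon -150°, lat -36°.
Cell spans 2° lon × 1° lat. NE corner is SW corner plus one full cell.
latitude -35.000, longitude -148.000.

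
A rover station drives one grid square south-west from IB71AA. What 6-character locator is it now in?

Longitude subsquare a = 0; −1 → -1, wraps to 23 = x, carry into square.
Longitude square 7; −1 → 6.
Latitude subsquare a = 0; −1 → -1, wraps to 23 = x, carry into square.
Latitude square 1; −1 → 0.

IB60xx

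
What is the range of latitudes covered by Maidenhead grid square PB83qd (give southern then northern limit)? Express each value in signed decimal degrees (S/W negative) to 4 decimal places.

Field P=15, B=1: +15·20° lon, +1·10° lat → SW at lon 120°, lat -80°.
Square 8, 3: +8·2° lon, +3·1° lat → SW at lon 136°, lat -77°.
Subsquare q=16, d=3: +16·0.0833333° lon, +3·0.0416667° lat → SW at lon 137.333°, lat -76.875°.
Cell spans 0.0833333° lon × 0.0416667° lat.
south -76.8750, north -76.8333.

-76.8750, -76.8333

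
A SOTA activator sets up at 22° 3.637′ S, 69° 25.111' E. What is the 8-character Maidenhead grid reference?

Shift to the Maidenhead origin (180°W, 90°S): lon 249.41852, lat 67.93938.
Field (20°×10°, letters A–R): lon ⌊249.41852/20⌋ = 12 → M; lat ⌊67.93938/10⌋ = 6 → G.
Square (2°×1°, digits 0–9): lon ⌊9.41852/2⌋ = 4; lat ⌊7.93938/1⌋ = 7.
Subsquare (5′×2.5′, letters a–x): lon ⌊1.41852/0.0833333⌋ = 17 → r; lat ⌊0.93938/0.0416667⌋ = 22 → w.
Extended square (30″×15″, digits 0–9): lon ⌊0.00185/0.00833333⌋ = 0; lat ⌊0.02272/0.00416667⌋ = 5.

MG47rw05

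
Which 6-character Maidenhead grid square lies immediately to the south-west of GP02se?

GP02rd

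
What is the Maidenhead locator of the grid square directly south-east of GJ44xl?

GJ54ak

Longitude subsquare x = 23; +1 → 24, wraps to 0 = a, carry into square.
Longitude square 4; +1 → 5.
Latitude subsquare l = 11; −1 → 10 = k.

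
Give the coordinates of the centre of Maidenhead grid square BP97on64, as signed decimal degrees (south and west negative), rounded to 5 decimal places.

Field B=1, P=15: +1·20° lon, +15·10° lat → SW at lon -160°, lat 60°.
Square 9, 7: +9·2° lon, +7·1° lat → SW at lon -142°, lat 67°.
Subsquare o=14, n=13: +14·0.0833333° lon, +13·0.0416667° lat → SW at lon -140.833°, lat 67.5417°.
Extended square 6, 4: +6·0.00833333° lon, +4·0.00416667° lat → SW at lon -140.783°, lat 67.5583°.
Cell spans 0.00833333° lon × 0.00416667° lat. Centre is SW corner plus half of each.
latitude 67.56042, longitude -140.77917.

67.56042, -140.77917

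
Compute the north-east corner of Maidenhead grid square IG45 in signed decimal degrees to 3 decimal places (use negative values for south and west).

-24.000, -10.000

Field I=8, G=6: +8·20° lon, +6·10° lat → SW at lon -20°, lat -30°.
Square 4, 5: +4·2° lon, +5·1° lat → SW at lon -12°, lat -25°.
Cell spans 2° lon × 1° lat. NE corner is SW corner plus one full cell.
latitude -24.000, longitude -10.000.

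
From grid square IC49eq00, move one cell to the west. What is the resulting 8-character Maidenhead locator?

IC49dq90

Longitude extended square 0; −1 → -1, wraps to 9, carry into subsquare.
Longitude subsquare e = 4; −1 → 3 = d.
The latitude characters are unchanged.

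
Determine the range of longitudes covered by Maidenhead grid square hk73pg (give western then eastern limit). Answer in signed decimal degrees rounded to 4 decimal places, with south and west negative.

-24.7500, -24.6667

Field H=7, K=10: +7·20° lon, +10·10° lat → SW at lon -40°, lat 10°.
Square 7, 3: +7·2° lon, +3·1° lat → SW at lon -26°, lat 13°.
Subsquare p=15, g=6: +15·0.0833333° lon, +6·0.0416667° lat → SW at lon -24.75°, lat 13.25°.
Cell spans 0.0833333° lon × 0.0416667° lat.
west -24.7500, east -24.6667.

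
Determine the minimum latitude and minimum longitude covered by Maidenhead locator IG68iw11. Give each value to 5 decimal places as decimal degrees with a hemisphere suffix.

21.07917° S, 7.32500° W

Field I=8, G=6: +8·20° lon, +6·10° lat → SW at lon -20°, lat -30°.
Square 6, 8: +6·2° lon, +8·1° lat → SW at lon -8°, lat -22°.
Subsquare i=8, w=22: +8·0.0833333° lon, +22·0.0416667° lat → SW at lon -7.33333°, lat -21.0833°.
Extended square 1, 1: +1·0.00833333° lon, +1·0.00416667° lat → SW at lon -7.325°, lat -21.0792°.
latitude 21.07917° S, longitude 7.32500° W.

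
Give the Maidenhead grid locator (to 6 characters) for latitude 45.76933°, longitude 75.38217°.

MN75qs

Offset from 180°W / 90°S: lon 255.3822°, lat 135.7693°.
Field (20°×10°, letters A–R): lon ⌊255.3822/20⌋ = 12 → M; lat ⌊135.7693/10⌋ = 13 → N.
Square (2°×1°, digits 0–9): lon ⌊15.3822/2⌋ = 7; lat ⌊5.7693/1⌋ = 5.
Subsquare (5′×2.5′, letters a–x): lon ⌊1.3822/0.0833333⌋ = 16 → q; lat ⌊0.7693/0.0416667⌋ = 18 → s.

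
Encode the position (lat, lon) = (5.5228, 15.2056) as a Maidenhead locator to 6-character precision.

JJ75om

Offset from 180°W / 90°S: lon 195.2056°, lat 95.5228°.
Field: 195.2056/20 → 9 → J, 95.5228/10 → 9 → J; chars JJ.
Square: 15.2056/2 → 7, 5.5228/1 → 5; chars 75.
Subsquare: 1.2056/0.0833333 → 14 → o, 0.5228/0.0416667 → 12 → m; chars om.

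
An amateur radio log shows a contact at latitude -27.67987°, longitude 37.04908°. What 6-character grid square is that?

Offset from 180°W / 90°S: lon 217.0491°, lat 62.3201°.
Field: lon ⌊217.0491/20⌋ = 10 → K; lat ⌊62.3201/10⌋ = 6 → G.
Square: lon ⌊17.0491/2⌋ = 8; lat ⌊2.3201/1⌋ = 2.
Subsquare: lon ⌊1.0491/0.0833333⌋ = 12 → m; lat ⌊0.3201/0.0416667⌋ = 7 → h.

KG82mh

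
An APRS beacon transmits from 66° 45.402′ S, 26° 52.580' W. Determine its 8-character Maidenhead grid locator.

HC63nf48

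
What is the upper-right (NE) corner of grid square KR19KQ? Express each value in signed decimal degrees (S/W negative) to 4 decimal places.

Field K=10, R=17: +10·20° lon, +17·10° lat → SW at lon 20°, lat 80°.
Square 1, 9: +1·2° lon, +9·1° lat → SW at lon 22°, lat 89°.
Subsquare k=10, q=16: +10·0.0833333° lon, +16·0.0416667° lat → SW at lon 22.8333°, lat 89.6667°.
Cell spans 0.0833333° lon × 0.0416667° lat. NE corner is SW corner plus one full cell.
latitude 89.7083, longitude 22.9167.

89.7083, 22.9167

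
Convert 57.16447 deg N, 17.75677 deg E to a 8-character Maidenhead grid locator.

Shift to the Maidenhead origin (180°W, 90°S): lon 197.75677, lat 147.16447.
Field: 197.75677/20 → 9 → J, 147.16447/10 → 14 → O; chars JO.
Square: 17.75677/2 → 8, 7.16447/1 → 7; chars 87.
Subsquare: 1.75677/0.0833333 → 21 → v, 0.16447/0.0416667 → 3 → d; chars vd.
Extended square: 0.00677/0.00833333 → 0, 0.03947/0.00416667 → 9; chars 09.

JO87vd09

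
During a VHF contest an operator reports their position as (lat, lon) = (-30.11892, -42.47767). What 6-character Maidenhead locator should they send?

GF89sv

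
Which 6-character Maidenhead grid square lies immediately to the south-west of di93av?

DI83xu

Longitude subsquare a = 0; −1 → -1, wraps to 23 = x, carry into square.
Longitude square 9; −1 → 8.
Latitude subsquare v = 21; −1 → 20 = u.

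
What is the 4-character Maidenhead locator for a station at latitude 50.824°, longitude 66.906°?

MO30

Shift to the Maidenhead origin (180°W, 90°S): lon 246.91, lat 140.82.
Field: 246.91/20 → 12 → M, 140.82/10 → 14 → O; chars MO.
Square: 6.91/2 → 3, 0.82/1 → 0; chars 30.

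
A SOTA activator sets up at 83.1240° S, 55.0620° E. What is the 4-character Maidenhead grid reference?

LA76

Add 180° to longitude and 90° to latitude: 235.06, 6.88.
Field (20°×10°, letters A–R): 235.06/20 → 11 → L, 6.88/10 → 0 → A; chars LA.
Square (2°×1°, digits 0–9): 15.06/2 → 7, 6.88/1 → 6; chars 76.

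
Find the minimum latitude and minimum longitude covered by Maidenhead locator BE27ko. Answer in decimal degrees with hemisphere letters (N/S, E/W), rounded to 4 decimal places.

Field B=1, E=4: +1·20° lon, +4·10° lat → SW at lon -160°, lat -50°.
Square 2, 7: +2·2° lon, +7·1° lat → SW at lon -156°, lat -43°.
Subsquare k=10, o=14: +10·0.0833333° lon, +14·0.0416667° lat → SW at lon -155.167°, lat -42.4167°.
latitude 42.4167° S, longitude 155.1667° W.

42.4167° S, 155.1667° W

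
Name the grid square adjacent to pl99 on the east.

QL09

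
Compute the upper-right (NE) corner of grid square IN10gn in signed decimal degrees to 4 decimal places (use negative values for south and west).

40.5833, -17.4167

Field I=8, N=13: +8·20° lon, +13·10° lat → SW at lon -20°, lat 40°.
Square 1, 0: +1·2° lon, +0·1° lat → SW at lon -18°, lat 40°.
Subsquare g=6, n=13: +6·0.0833333° lon, +13·0.0416667° lat → SW at lon -17.5°, lat 40.5417°.
Cell spans 0.0833333° lon × 0.0416667° lat. NE corner is SW corner plus one full cell.
latitude 40.5833, longitude -17.4167.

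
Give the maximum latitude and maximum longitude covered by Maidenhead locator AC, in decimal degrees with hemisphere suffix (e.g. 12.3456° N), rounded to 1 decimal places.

Field A=0, C=2: +0·20° lon, +2·10° lat → SW at lon -180°, lat -70°.
Cell spans 20° lon × 10° lat. NE corner is SW corner plus one full cell.
latitude 60.0° S, longitude 160.0° W.

60.0° S, 160.0° W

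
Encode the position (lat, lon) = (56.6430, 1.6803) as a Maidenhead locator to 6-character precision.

JO06up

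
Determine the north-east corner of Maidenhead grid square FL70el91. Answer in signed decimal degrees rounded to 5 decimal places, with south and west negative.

Field F=5, L=11: +5·20° lon, +11·10° lat → SW at lon -80°, lat 20°.
Square 7, 0: +7·2° lon, +0·1° lat → SW at lon -66°, lat 20°.
Subsquare e=4, l=11: +4·0.0833333° lon, +11·0.0416667° lat → SW at lon -65.6667°, lat 20.4583°.
Extended square 9, 1: +9·0.00833333° lon, +1·0.00416667° lat → SW at lon -65.5917°, lat 20.4625°.
Cell spans 0.00833333° lon × 0.00416667° lat. NE corner is SW corner plus one full cell.
latitude 20.46667, longitude -65.58333.

20.46667, -65.58333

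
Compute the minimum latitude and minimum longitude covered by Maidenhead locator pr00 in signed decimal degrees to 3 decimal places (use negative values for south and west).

80.000, 120.000

Field P=15, R=17: +15·20° lon, +17·10° lat → SW at lon 120°, lat 80°.
Square 0, 0: +0·2° lon, +0·1° lat → SW at lon 120°, lat 80°.
latitude 80.000, longitude 120.000.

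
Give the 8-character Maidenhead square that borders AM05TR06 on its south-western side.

AM05sr95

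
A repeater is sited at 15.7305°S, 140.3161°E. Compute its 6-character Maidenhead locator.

Offset from 180°W / 90°S: lon 320.3161°, lat 74.2695°.
Field: 320.3161/20 → 16 → Q, 74.2695/10 → 7 → H; chars QH.
Square: 0.3161/2 → 0, 4.2695/1 → 4; chars 04.
Subsquare: 0.3161/0.0833333 → 3 → d, 0.2695/0.0416667 → 6 → g; chars dg.

QH04dg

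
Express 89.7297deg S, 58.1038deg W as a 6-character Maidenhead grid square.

GA00wg

Shift to the Maidenhead origin (180°W, 90°S): lon 121.8962, lat 0.2703.
Field: 121.8962/20 → 6 → G, 0.2703/10 → 0 → A; chars GA.
Square: 1.8962/2 → 0, 0.2703/1 → 0; chars 00.
Subsquare: 1.8962/0.0833333 → 22 → w, 0.2703/0.0416667 → 6 → g; chars wg.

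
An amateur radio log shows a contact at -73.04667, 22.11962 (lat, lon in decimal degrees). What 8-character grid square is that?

KB16bw48

Add 180° to longitude and 90° to latitude: 202.11962, 16.95333.
Field (20°×10°, letters A–R): 202.11962/20 → 10 → K, 16.95333/10 → 1 → B; chars KB.
Square (2°×1°, digits 0–9): 2.11962/2 → 1, 6.95333/1 → 6; chars 16.
Subsquare (5′×2.5′, letters a–x): 0.11962/0.0833333 → 1 → b, 0.95333/0.0416667 → 22 → w; chars bw.
Extended square (30″×15″, digits 0–9): 0.03629/0.00833333 → 4, 0.03666/0.00416667 → 8; chars 48.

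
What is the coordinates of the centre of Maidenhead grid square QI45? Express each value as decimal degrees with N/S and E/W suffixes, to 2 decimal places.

Field Q=16, I=8: +16·20° lon, +8·10° lat → SW at lon 140°, lat -10°.
Square 4, 5: +4·2° lon, +5·1° lat → SW at lon 148°, lat -5°.
Cell spans 2° lon × 1° lat. Centre is SW corner plus half of each.
latitude 4.50° S, longitude 149.00° E.

4.50° S, 149.00° E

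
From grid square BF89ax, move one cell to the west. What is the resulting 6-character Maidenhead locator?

BF79xx

Longitude subsquare a = 0; −1 → -1, wraps to 23 = x, carry into square.
Longitude square 8; −1 → 7.
The latitude characters are unchanged.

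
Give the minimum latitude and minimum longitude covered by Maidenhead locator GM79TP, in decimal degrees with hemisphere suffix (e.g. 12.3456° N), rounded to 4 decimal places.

Field G=6, M=12: +6·20° lon, +12·10° lat → SW at lon -60°, lat 30°.
Square 7, 9: +7·2° lon, +9·1° lat → SW at lon -46°, lat 39°.
Subsquare t=19, p=15: +19·0.0833333° lon, +15·0.0416667° lat → SW at lon -44.4167°, lat 39.625°.
latitude 39.6250° N, longitude 44.4167° W.

39.6250° N, 44.4167° W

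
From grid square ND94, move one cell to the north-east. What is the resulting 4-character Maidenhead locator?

Longitude square 9; +1 → 10, wraps to 0, carry into field.
Longitude field N = 13; +1 → 14 = O.
Latitude square 4; +1 → 5.

OD05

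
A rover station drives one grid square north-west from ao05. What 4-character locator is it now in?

Longitude square 0; −1 → -1, wraps to 9, carry into field.
Longitude field A = 0; −1 → -1, wraps to 17 = R, wrapping around the antimeridian.
Latitude square 5; +1 → 6.

RO96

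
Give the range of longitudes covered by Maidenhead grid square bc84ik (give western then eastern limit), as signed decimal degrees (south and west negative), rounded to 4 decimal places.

-143.3333, -143.2500

Field B=1, C=2: +1·20° lon, +2·10° lat → SW at lon -160°, lat -70°.
Square 8, 4: +8·2° lon, +4·1° lat → SW at lon -144°, lat -66°.
Subsquare i=8, k=10: +8·0.0833333° lon, +10·0.0416667° lat → SW at lon -143.333°, lat -65.5833°.
Cell spans 0.0833333° lon × 0.0416667° lat.
west -143.3333, east -143.2500.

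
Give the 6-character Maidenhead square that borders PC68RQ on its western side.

Longitude subsquare r = 17; −1 → 16 = q.
The latitude characters are unchanged.

PC68qq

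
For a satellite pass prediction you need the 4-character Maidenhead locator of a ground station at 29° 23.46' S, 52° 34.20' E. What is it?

Shift to the Maidenhead origin (180°W, 90°S): lon 232.57, lat 60.61.
Field: 232.57/20 → 11 → L, 60.61/10 → 6 → G; chars LG.
Square: 12.57/2 → 6, 0.61/1 → 0; chars 60.

LG60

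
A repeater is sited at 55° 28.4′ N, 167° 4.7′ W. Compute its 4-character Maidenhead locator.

Offset from 180°W / 90°S: lon 12.92°, lat 145.47°.
Field: lon ⌊12.92/20⌋ = 0 → A; lat ⌊145.47/10⌋ = 14 → O.
Square: lon ⌊12.92/2⌋ = 6; lat ⌊5.47/1⌋ = 5.

AO65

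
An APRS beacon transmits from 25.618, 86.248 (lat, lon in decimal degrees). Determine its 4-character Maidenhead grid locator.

NL35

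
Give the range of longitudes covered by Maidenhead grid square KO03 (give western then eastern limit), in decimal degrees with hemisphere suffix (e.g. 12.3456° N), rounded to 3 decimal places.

20.000° E, 22.000° E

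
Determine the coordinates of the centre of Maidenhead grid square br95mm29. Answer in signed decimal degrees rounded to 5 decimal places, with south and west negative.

85.53958, -140.97917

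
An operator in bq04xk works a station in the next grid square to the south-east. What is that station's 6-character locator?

BQ14aj

Longitude subsquare x = 23; +1 → 24, wraps to 0 = a, carry into square.
Longitude square 0; +1 → 1.
Latitude subsquare k = 10; −1 → 9 = j.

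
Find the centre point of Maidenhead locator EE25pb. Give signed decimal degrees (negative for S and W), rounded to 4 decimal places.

Field E=4, E=4: +4·20° lon, +4·10° lat → SW at lon -100°, lat -50°.
Square 2, 5: +2·2° lon, +5·1° lat → SW at lon -96°, lat -45°.
Subsquare p=15, b=1: +15·0.0833333° lon, +1·0.0416667° lat → SW at lon -94.75°, lat -44.9583°.
Cell spans 0.0833333° lon × 0.0416667° lat. Centre is SW corner plus half of each.
latitude -44.9375, longitude -94.7083.

-44.9375, -94.7083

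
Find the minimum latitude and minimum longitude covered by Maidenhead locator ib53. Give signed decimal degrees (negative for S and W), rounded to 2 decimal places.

Field I=8, B=1: +8·20° lon, +1·10° lat → SW at lon -20°, lat -80°.
Square 5, 3: +5·2° lon, +3·1° lat → SW at lon -10°, lat -77°.
latitude -77.00, longitude -10.00.

-77.00, -10.00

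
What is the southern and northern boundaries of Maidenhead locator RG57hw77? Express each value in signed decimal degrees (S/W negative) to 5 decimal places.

-22.05417, -22.05000

Field R=17, G=6: +17·20° lon, +6·10° lat → SW at lon 160°, lat -30°.
Square 5, 7: +5·2° lon, +7·1° lat → SW at lon 170°, lat -23°.
Subsquare h=7, w=22: +7·0.0833333° lon, +22·0.0416667° lat → SW at lon 170.583°, lat -22.0833°.
Extended square 7, 7: +7·0.00833333° lon, +7·0.00416667° lat → SW at lon 170.642°, lat -22.0542°.
Cell spans 0.00833333° lon × 0.00416667° lat.
south -22.05417, north -22.05000.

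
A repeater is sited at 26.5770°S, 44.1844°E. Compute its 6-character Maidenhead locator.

Offset from 180°W / 90°S: lon 224.1844°, lat 63.4230°.
Field: 224.1844/20 → 11 → L, 63.4230/10 → 6 → G; chars LG.
Square: 4.1844/2 → 2, 3.4230/1 → 3; chars 23.
Subsquare: 0.1844/0.0833333 → 2 → c, 0.4230/0.0416667 → 10 → k; chars ck.

LG23ck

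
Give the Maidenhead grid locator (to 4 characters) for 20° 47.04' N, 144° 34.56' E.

Shift to the Maidenhead origin (180°W, 90°S): lon 324.58, lat 110.78.
Field (20°×10°, letters A–R): lon ⌊324.58/20⌋ = 16 → Q; lat ⌊110.78/10⌋ = 11 → L.
Square (2°×1°, digits 0–9): lon ⌊4.58/2⌋ = 2; lat ⌊0.78/1⌋ = 0.

QL20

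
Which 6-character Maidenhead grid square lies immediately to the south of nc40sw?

NC40sv

Latitude subsquare w = 22; −1 → 21 = v.
The longitude characters are unchanged.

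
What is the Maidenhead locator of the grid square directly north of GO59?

Latitude square 9; +1 → 10, wraps to 0, carry into field.
Latitude field O = 14; +1 → 15 = P.
The longitude characters are unchanged.

GP50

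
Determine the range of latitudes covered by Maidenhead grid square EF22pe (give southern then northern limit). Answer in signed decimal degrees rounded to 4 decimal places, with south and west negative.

-37.8333, -37.7917

Field E=4, F=5: +4·20° lon, +5·10° lat → SW at lon -100°, lat -40°.
Square 2, 2: +2·2° lon, +2·1° lat → SW at lon -96°, lat -38°.
Subsquare p=15, e=4: +15·0.0833333° lon, +4·0.0416667° lat → SW at lon -94.75°, lat -37.8333°.
Cell spans 0.0833333° lon × 0.0416667° lat.
south -37.8333, north -37.7917.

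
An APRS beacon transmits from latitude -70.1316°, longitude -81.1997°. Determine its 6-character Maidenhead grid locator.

EB99ju

Shift to the Maidenhead origin (180°W, 90°S): lon 98.8003, lat 19.8684.
Field: 98.8003/20 → 4 → E, 19.8684/10 → 1 → B; chars EB.
Square: 18.8003/2 → 9, 9.8684/1 → 9; chars 99.
Subsquare: 0.8003/0.0833333 → 9 → j, 0.8684/0.0416667 → 20 → u; chars ju.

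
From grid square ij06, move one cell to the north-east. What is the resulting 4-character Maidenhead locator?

IJ17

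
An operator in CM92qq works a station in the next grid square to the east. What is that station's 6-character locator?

Longitude subsquare q = 16; +1 → 17 = r.
The latitude characters are unchanged.

CM92rq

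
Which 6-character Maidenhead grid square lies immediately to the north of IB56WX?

IB57wa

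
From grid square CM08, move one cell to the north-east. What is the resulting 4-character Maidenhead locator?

CM19

Longitude square 0; +1 → 1.
Latitude square 8; +1 → 9.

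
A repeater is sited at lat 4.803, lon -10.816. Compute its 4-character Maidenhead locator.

IJ44

Add 180° to longitude and 90° to latitude: 169.18, 94.80.
Field: 169.18/20 → 8 → I, 94.80/10 → 9 → J; chars IJ.
Square: 9.18/2 → 4, 4.80/1 → 4; chars 44.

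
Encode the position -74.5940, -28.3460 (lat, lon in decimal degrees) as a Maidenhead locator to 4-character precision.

Add 180° to longitude and 90° to latitude: 151.65, 15.41.
Field (20°×10°, letters A–R): lon ⌊151.65/20⌋ = 7 → H; lat ⌊15.41/10⌋ = 1 → B.
Square (2°×1°, digits 0–9): lon ⌊11.65/2⌋ = 5; lat ⌊5.41/1⌋ = 5.

HB55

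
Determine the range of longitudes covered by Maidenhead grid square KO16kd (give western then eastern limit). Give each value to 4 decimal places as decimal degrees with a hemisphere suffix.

22.8333° E, 22.9167° E

Field K=10, O=14: +10·20° lon, +14·10° lat → SW at lon 20°, lat 50°.
Square 1, 6: +1·2° lon, +6·1° lat → SW at lon 22°, lat 56°.
Subsquare k=10, d=3: +10·0.0833333° lon, +3·0.0416667° lat → SW at lon 22.8333°, lat 56.125°.
Cell spans 0.0833333° lon × 0.0416667° lat.
west 22.8333° E, east 22.9167° E.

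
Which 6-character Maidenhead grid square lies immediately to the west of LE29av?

LE19xv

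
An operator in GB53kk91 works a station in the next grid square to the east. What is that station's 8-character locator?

GB53lk01

Longitude extended square 9; +1 → 10, wraps to 0, carry into subsquare.
Longitude subsquare k = 10; +1 → 11 = l.
The latitude characters are unchanged.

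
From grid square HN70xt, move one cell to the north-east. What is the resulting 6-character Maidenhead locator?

HN80au

Longitude subsquare x = 23; +1 → 24, wraps to 0 = a, carry into square.
Longitude square 7; +1 → 8.
Latitude subsquare t = 19; +1 → 20 = u.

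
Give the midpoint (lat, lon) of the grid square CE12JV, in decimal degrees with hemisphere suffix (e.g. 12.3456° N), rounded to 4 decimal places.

47.1042° S, 137.2083° W

Field C=2, E=4: +2·20° lon, +4·10° lat → SW at lon -140°, lat -50°.
Square 1, 2: +1·2° lon, +2·1° lat → SW at lon -138°, lat -48°.
Subsquare j=9, v=21: +9·0.0833333° lon, +21·0.0416667° lat → SW at lon -137.25°, lat -47.125°.
Cell spans 0.0833333° lon × 0.0416667° lat. Centre is SW corner plus half of each.
latitude 47.1042° S, longitude 137.2083° W.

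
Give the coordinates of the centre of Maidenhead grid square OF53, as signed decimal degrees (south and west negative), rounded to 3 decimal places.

Field O=14, F=5: +14·20° lon, +5·10° lat → SW at lon 100°, lat -40°.
Square 5, 3: +5·2° lon, +3·1° lat → SW at lon 110°, lat -37°.
Cell spans 2° lon × 1° lat. Centre is SW corner plus half of each.
latitude -36.500, longitude 111.000.

-36.500, 111.000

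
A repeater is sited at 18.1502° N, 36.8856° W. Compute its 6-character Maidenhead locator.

HK18nd

Shift to the Maidenhead origin (180°W, 90°S): lon 143.1144, lat 108.1502.
Field: 143.1144/20 → 7 → H, 108.1502/10 → 10 → K; chars HK.
Square: 3.1144/2 → 1, 8.1502/1 → 8; chars 18.
Subsquare: 1.1144/0.0833333 → 13 → n, 0.1502/0.0416667 → 3 → d; chars nd.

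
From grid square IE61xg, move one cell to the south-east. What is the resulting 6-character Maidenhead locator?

IE71af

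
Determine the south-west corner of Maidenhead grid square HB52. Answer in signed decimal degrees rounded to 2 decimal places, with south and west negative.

Field H=7, B=1: +7·20° lon, +1·10° lat → SW at lon -40°, lat -80°.
Square 5, 2: +5·2° lon, +2·1° lat → SW at lon -30°, lat -78°.
latitude -78.00, longitude -30.00.

-78.00, -30.00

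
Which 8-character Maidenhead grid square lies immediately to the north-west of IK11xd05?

IK11wd96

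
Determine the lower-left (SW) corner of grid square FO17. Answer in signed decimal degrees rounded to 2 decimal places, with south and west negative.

57.00, -78.00

Field F=5, O=14: +5·20° lon, +14·10° lat → SW at lon -80°, lat 50°.
Square 1, 7: +1·2° lon, +7·1° lat → SW at lon -78°, lat 57°.
latitude 57.00, longitude -78.00.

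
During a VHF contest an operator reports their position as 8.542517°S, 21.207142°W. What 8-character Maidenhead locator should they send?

Shift to the Maidenhead origin (180°W, 90°S): lon 158.79286, lat 81.45748.
Field: lon ⌊158.79286/20⌋ = 7 → H; lat ⌊81.45748/10⌋ = 8 → I.
Square: lon ⌊18.79286/2⌋ = 9; lat ⌊1.45748/1⌋ = 1.
Subsquare: lon ⌊0.79286/0.0833333⌋ = 9 → j; lat ⌊0.45748/0.0416667⌋ = 10 → k.
Extended square: lon ⌊0.04286/0.00833333⌋ = 5; lat ⌊0.04082/0.00416667⌋ = 9.

HI91jk59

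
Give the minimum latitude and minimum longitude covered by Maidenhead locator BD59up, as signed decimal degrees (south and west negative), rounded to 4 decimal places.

-50.3750, -148.3333

Field B=1, D=3: +1·20° lon, +3·10° lat → SW at lon -160°, lat -60°.
Square 5, 9: +5·2° lon, +9·1° lat → SW at lon -150°, lat -51°.
Subsquare u=20, p=15: +20·0.0833333° lon, +15·0.0416667° lat → SW at lon -148.333°, lat -50.375°.
latitude -50.3750, longitude -148.3333.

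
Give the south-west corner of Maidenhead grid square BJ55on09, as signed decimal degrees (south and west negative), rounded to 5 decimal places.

Field B=1, J=9: +1·20° lon, +9·10° lat → SW at lon -160°, lat 0°.
Square 5, 5: +5·2° lon, +5·1° lat → SW at lon -150°, lat 5°.
Subsquare o=14, n=13: +14·0.0833333° lon, +13·0.0416667° lat → SW at lon -148.833°, lat 5.54167°.
Extended square 0, 9: +0·0.00833333° lon, +9·0.00416667° lat → SW at lon -148.833°, lat 5.57917°.
latitude 5.57917, longitude -148.83333.

5.57917, -148.83333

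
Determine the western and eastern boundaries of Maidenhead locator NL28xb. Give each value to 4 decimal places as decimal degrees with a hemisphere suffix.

85.9167° E, 86.0000° E

Field N=13, L=11: +13·20° lon, +11·10° lat → SW at lon 80°, lat 20°.
Square 2, 8: +2·2° lon, +8·1° lat → SW at lon 84°, lat 28°.
Subsquare x=23, b=1: +23·0.0833333° lon, +1·0.0416667° lat → SW at lon 85.9167°, lat 28.0417°.
Cell spans 0.0833333° lon × 0.0416667° lat.
west 85.9167° E, east 86.0000° E.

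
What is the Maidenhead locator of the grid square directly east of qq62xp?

Longitude subsquare x = 23; +1 → 24, wraps to 0 = a, carry into square.
Longitude square 6; +1 → 7.
The latitude characters are unchanged.

QQ72ap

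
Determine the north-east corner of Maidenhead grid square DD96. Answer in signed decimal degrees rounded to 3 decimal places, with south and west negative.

-53.000, -100.000

Field D=3, D=3: +3·20° lon, +3·10° lat → SW at lon -120°, lat -60°.
Square 9, 6: +9·2° lon, +6·1° lat → SW at lon -102°, lat -54°.
Cell spans 2° lon × 1° lat. NE corner is SW corner plus one full cell.
latitude -53.000, longitude -100.000.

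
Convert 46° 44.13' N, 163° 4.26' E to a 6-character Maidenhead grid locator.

RN16mr

Add 180° to longitude and 90° to latitude: 343.0710, 136.7355.
Field: 343.0710/20 → 17 → R, 136.7355/10 → 13 → N; chars RN.
Square: 3.0710/2 → 1, 6.7355/1 → 6; chars 16.
Subsquare: 1.0710/0.0833333 → 12 → m, 0.7355/0.0416667 → 17 → r; chars mr.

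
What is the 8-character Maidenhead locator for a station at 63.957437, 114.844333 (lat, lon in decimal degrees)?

OP73kw19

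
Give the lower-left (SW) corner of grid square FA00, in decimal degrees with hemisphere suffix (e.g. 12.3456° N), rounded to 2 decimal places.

Field F=5, A=0: +5·20° lon, +0·10° lat → SW at lon -80°, lat -90°.
Square 0, 0: +0·2° lon, +0·1° lat → SW at lon -80°, lat -90°.
latitude 90.00° S, longitude 80.00° W.

90.00° S, 80.00° W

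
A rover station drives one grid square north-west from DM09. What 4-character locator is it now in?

CN90

Longitude square 0; −1 → -1, wraps to 9, carry into field.
Longitude field D = 3; −1 → 2 = C.
Latitude square 9; +1 → 10, wraps to 0, carry into field.
Latitude field M = 12; +1 → 13 = N.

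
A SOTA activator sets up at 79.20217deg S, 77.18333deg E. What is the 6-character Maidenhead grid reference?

MB80ot

Add 180° to longitude and 90° to latitude: 257.1833, 10.7978.
Field: lon ⌊257.1833/20⌋ = 12 → M; lat ⌊10.7978/10⌋ = 1 → B.
Square: lon ⌊17.1833/2⌋ = 8; lat ⌊0.7978/1⌋ = 0.
Subsquare: lon ⌊1.1833/0.0833333⌋ = 14 → o; lat ⌊0.7978/0.0416667⌋ = 19 → t.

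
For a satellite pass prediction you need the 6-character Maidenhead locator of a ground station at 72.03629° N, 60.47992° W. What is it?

Offset from 180°W / 90°S: lon 119.5201°, lat 162.0363°.
Field: 119.5201/20 → 5 → F, 162.0363/10 → 16 → Q; chars FQ.
Square: 19.5201/2 → 9, 2.0363/1 → 2; chars 92.
Subsquare: 1.5201/0.0833333 → 18 → s, 0.0363/0.0416667 → 0 → a; chars sa.

FQ92sa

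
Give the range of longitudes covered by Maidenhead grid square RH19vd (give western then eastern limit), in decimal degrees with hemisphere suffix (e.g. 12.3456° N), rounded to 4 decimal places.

163.7500° E, 163.8333° E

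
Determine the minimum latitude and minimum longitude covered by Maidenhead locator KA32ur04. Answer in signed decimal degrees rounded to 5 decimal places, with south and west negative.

Field K=10, A=0: +10·20° lon, +0·10° lat → SW at lon 20°, lat -90°.
Square 3, 2: +3·2° lon, +2·1° lat → SW at lon 26°, lat -88°.
Subsquare u=20, r=17: +20·0.0833333° lon, +17·0.0416667° lat → SW at lon 27.6667°, lat -87.2917°.
Extended square 0, 4: +0·0.00833333° lon, +4·0.00416667° lat → SW at lon 27.6667°, lat -87.275°.
latitude -87.27500, longitude 27.66667.

-87.27500, 27.66667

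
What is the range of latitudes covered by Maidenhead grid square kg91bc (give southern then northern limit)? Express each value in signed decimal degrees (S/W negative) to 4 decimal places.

-28.9167, -28.8750

Field K=10, G=6: +10·20° lon, +6·10° lat → SW at lon 20°, lat -30°.
Square 9, 1: +9·2° lon, +1·1° lat → SW at lon 38°, lat -29°.
Subsquare b=1, c=2: +1·0.0833333° lon, +2·0.0416667° lat → SW at lon 38.0833°, lat -28.9167°.
Cell spans 0.0833333° lon × 0.0416667° lat.
south -28.9167, north -28.8750.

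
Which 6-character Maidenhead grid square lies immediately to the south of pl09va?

Latitude subsquare a = 0; −1 → -1, wraps to 23 = x, carry into square.
Latitude square 9; −1 → 8.
The longitude characters are unchanged.

PL08vx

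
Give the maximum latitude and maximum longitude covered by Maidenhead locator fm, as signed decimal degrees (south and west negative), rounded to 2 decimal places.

40.00, -60.00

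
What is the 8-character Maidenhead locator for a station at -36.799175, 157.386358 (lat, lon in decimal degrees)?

Offset from 180°W / 90°S: lon 337.38636°, lat 53.20083°.
Field: lon ⌊337.38636/20⌋ = 16 → Q; lat ⌊53.20083/10⌋ = 5 → F.
Square: lon ⌊17.38636/2⌋ = 8; lat ⌊3.20083/1⌋ = 3.
Subsquare: lon ⌊1.38636/0.0833333⌋ = 16 → q; lat ⌊0.20083/0.0416667⌋ = 4 → e.
Extended square: lon ⌊0.05302/0.00833333⌋ = 6; lat ⌊0.03416/0.00416667⌋ = 8.

QF83qe68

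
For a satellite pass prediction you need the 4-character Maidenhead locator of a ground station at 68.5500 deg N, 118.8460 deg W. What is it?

DP08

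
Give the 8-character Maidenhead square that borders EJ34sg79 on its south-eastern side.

EJ34sg88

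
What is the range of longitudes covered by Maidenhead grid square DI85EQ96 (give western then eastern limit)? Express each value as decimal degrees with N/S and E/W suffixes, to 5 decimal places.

Field D=3, I=8: +3·20° lon, +8·10° lat → SW at lon -120°, lat -10°.
Square 8, 5: +8·2° lon, +5·1° lat → SW at lon -104°, lat -5°.
Subsquare e=4, q=16: +4·0.0833333° lon, +16·0.0416667° lat → SW at lon -103.667°, lat -4.33333°.
Extended square 9, 6: +9·0.00833333° lon, +6·0.00416667° lat → SW at lon -103.592°, lat -4.30833°.
Cell spans 0.00833333° lon × 0.00416667° lat.
west 103.59167° W, east 103.58333° W.

103.59167° W, 103.58333° W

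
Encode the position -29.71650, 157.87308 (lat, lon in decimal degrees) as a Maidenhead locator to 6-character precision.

QG80wg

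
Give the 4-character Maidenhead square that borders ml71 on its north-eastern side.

ML82

Longitude square 7; +1 → 8.
Latitude square 1; +1 → 2.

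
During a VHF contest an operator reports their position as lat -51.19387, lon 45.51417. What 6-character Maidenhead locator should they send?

Add 180° to longitude and 90° to latitude: 225.5142, 38.8061.
Field: lon ⌊225.5142/20⌋ = 11 → L; lat ⌊38.8061/10⌋ = 3 → D.
Square: lon ⌊5.5142/2⌋ = 2; lat ⌊8.8061/1⌋ = 8.
Subsquare: lon ⌊1.5142/0.0833333⌋ = 18 → s; lat ⌊0.8061/0.0416667⌋ = 19 → t.

LD28st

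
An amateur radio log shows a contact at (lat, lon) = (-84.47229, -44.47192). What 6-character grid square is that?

GA75sm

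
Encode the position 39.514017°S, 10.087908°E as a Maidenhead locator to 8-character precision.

JF50bl06

Shift to the Maidenhead origin (180°W, 90°S): lon 190.08791, lat 50.48598.
Field (20°×10°, letters A–R): lon ⌊190.08791/20⌋ = 9 → J; lat ⌊50.48598/10⌋ = 5 → F.
Square (2°×1°, digits 0–9): lon ⌊10.08791/2⌋ = 5; lat ⌊0.48598/1⌋ = 0.
Subsquare (5′×2.5′, letters a–x): lon ⌊0.08791/0.0833333⌋ = 1 → b; lat ⌊0.48598/0.0416667⌋ = 11 → l.
Extended square (30″×15″, digits 0–9): lon ⌊0.00457/0.00833333⌋ = 0; lat ⌊0.02765/0.00416667⌋ = 6.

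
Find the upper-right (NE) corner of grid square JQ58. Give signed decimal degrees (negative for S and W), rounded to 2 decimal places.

79.00, 12.00

Field J=9, Q=16: +9·20° lon, +16·10° lat → SW at lon 0°, lat 70°.
Square 5, 8: +5·2° lon, +8·1° lat → SW at lon 10°, lat 78°.
Cell spans 2° lon × 1° lat. NE corner is SW corner plus one full cell.
latitude 79.00, longitude 12.00.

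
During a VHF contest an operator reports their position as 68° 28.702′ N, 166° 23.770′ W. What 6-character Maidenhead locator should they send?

Offset from 180°W / 90°S: lon 13.6038°, lat 158.4784°.
Field (20°×10°, letters A–R): lon ⌊13.6038/20⌋ = 0 → A; lat ⌊158.4784/10⌋ = 15 → P.
Square (2°×1°, digits 0–9): lon ⌊13.6038/2⌋ = 6; lat ⌊8.4784/1⌋ = 8.
Subsquare (5′×2.5′, letters a–x): lon ⌊1.6038/0.0833333⌋ = 19 → t; lat ⌊0.4784/0.0416667⌋ = 11 → l.

AP68tl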